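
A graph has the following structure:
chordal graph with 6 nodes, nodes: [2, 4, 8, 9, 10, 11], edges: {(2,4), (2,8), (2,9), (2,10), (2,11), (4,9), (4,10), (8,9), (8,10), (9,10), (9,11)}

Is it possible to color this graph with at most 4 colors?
A valid 4-coloring: color 1: [2]; color 2: [9]; color 3: [10, 11]; color 4: [4, 8].
(χ(G) = 4 ≤ 4.)

Yes, G is 4-colorable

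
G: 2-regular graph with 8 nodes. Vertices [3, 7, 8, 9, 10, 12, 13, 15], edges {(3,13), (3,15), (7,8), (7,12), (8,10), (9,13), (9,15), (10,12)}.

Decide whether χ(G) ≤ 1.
No, G is not 1-colorable

Edge (3,13) forces its endpoints to differ, so 1 color is not enough.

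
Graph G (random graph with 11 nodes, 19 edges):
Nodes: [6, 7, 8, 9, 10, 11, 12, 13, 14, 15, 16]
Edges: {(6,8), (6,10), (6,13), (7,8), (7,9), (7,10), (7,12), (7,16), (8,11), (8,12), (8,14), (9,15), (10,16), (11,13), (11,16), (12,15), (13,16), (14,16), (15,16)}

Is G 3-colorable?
A valid 3-coloring: color 1: [8, 9, 16]; color 2: [6, 7, 11, 14, 15]; color 3: [10, 12, 13].
(χ(G) = 3 ≤ 3.)

Yes, G is 3-colorable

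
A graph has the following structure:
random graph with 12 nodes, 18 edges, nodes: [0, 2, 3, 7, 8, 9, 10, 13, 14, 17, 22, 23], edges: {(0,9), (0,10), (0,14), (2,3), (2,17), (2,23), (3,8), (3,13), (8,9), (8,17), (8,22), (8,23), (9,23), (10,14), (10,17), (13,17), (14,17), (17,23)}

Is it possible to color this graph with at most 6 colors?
Yes, G is 6-colorable

A valid 6-coloring: color 1: [3, 7, 9, 17, 22]; color 2: [0, 2, 8, 13]; color 3: [14, 23]; color 4: [10].
(χ(G) = 4 ≤ 6.)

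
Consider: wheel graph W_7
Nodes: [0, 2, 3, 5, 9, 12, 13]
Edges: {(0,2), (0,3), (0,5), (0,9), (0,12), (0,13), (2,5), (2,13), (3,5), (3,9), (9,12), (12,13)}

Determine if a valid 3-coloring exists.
Yes, G is 3-colorable

A valid 3-coloring: color 1: [0]; color 2: [2, 3, 12]; color 3: [5, 9, 13].
(χ(G) = 3 ≤ 3.)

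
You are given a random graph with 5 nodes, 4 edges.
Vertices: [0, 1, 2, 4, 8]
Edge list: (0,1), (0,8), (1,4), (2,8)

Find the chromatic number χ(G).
χ(G) = 2

Clique number ω(G) = 2 (lower bound: χ ≥ ω).
The graph is bipartite (no odd cycle), so 2 colors suffice: χ(G) = 2.
A valid 2-coloring: color 1: [1, 8]; color 2: [0, 2, 4].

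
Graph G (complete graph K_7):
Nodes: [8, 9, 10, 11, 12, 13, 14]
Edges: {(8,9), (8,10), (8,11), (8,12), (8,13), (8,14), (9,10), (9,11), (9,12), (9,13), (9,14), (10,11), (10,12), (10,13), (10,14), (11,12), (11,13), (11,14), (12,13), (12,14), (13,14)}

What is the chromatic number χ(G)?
χ(G) = 7

Clique number ω(G) = 7 (lower bound: χ ≥ ω).
The clique on [8, 9, 10, 11, 12, 13, 14] has size 7, forcing χ ≥ 7, and the coloring below uses 7 colors, so χ(G) = 7.
A valid 7-coloring: color 1: [8]; color 2: [9]; color 3: [14]; color 4: [11]; color 5: [12]; color 6: [13]; color 7: [10].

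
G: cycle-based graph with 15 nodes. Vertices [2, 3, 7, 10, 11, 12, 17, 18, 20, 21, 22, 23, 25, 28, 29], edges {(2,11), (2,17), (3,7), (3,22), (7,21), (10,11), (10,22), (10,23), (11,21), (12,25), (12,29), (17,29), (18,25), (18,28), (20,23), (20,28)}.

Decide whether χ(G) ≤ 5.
Yes, G is 5-colorable

A valid 5-coloring: color 1: [2, 3, 10, 21, 25, 28, 29]; color 2: [7, 11, 12, 17, 18, 20, 22]; color 3: [23].
(χ(G) = 3 ≤ 5.)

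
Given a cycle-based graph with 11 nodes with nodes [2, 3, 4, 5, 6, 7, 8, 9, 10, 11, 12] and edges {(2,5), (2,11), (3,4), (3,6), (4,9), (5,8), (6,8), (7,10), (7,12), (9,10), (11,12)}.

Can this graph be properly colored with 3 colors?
A valid 3-coloring: color 1: [3, 7, 8, 9, 11]; color 2: [2, 4, 6, 10, 12]; color 3: [5].
(χ(G) = 3 ≤ 3.)

Yes, G is 3-colorable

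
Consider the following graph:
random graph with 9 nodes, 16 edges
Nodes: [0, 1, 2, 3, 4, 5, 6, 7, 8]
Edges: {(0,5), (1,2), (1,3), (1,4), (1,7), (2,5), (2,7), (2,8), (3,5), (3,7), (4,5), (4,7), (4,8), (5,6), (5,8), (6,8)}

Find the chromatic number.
Clique number ω(G) = 3 (lower bound: χ ≥ ω).
The clique on [1, 2, 7] has size 3, forcing χ ≥ 3, and the coloring below uses 3 colors, so χ(G) = 3.
A valid 3-coloring: color 1: [1, 5]; color 2: [0, 2, 3, 4, 6]; color 3: [7, 8].

χ(G) = 3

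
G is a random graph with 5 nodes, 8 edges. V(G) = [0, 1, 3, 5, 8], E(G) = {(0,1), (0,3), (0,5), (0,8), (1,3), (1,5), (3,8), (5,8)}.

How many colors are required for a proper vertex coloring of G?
χ(G) = 3

Clique number ω(G) = 3 (lower bound: χ ≥ ω).
The clique on [0, 3, 8] has size 3, forcing χ ≥ 3, and the coloring below uses 3 colors, so χ(G) = 3.
A valid 3-coloring: color 1: [0]; color 2: [1, 8]; color 3: [3, 5].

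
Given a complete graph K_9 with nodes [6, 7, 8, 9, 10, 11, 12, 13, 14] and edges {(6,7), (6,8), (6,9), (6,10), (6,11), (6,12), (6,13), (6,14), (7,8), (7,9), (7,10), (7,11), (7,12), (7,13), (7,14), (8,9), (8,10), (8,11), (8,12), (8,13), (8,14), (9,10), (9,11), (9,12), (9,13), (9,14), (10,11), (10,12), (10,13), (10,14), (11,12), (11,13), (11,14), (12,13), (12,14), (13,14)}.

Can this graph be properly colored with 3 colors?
No, G is not 3-colorable

The clique on vertices [6, 7, 8, 9, 10, 11, 12, 13, 14] has size 9 > 3, so it alone needs 9 colors.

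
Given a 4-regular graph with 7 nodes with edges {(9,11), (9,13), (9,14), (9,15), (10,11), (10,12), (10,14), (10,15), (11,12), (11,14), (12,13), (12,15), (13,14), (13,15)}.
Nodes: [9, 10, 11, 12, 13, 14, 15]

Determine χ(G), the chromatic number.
Clique number ω(G) = 3 (lower bound: χ ≥ ω).
Suppose a proper 3-coloring c exists. The clique [9, 11, 14] takes 3 distinct colors; by symmetry let c(9) = 1, c(11) = 2, c(14) = 3.
- Vertex 10: neighbors [11, 14] already have colors [2, 3] ⇒ c(10) = 1.
- Vertex 12: neighbors [10, 11] already have colors [1, 2] ⇒ c(12) = 3.
- Vertex 13: neighbors [9, 12] already have colors [1, 3] ⇒ c(13) = 2.
- Vertex 15: neighbors [9, 13, 12] already have colors [1, 2, 3] — all 3 colors blocked. Contradiction.
The forced assignments end in a contradiction, so G has no proper 3-coloring (χ ≥ 4).
The coloring below uses 4 colors, so χ(G) = 4.
A valid 4-coloring: color 1: [10, 13]; color 2: [9, 12]; color 3: [11, 15]; color 4: [14].

χ(G) = 4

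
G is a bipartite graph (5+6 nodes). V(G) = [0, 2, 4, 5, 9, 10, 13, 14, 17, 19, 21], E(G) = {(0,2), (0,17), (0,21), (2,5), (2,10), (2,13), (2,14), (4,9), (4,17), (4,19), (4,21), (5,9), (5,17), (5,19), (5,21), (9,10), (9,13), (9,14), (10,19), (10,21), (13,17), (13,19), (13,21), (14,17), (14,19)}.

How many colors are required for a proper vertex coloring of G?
χ(G) = 2

Clique number ω(G) = 2 (lower bound: χ ≥ ω).
The graph is bipartite (no odd cycle), so 2 colors suffice: χ(G) = 2.
A valid 2-coloring: color 1: [2, 9, 17, 19, 21]; color 2: [0, 4, 5, 10, 13, 14].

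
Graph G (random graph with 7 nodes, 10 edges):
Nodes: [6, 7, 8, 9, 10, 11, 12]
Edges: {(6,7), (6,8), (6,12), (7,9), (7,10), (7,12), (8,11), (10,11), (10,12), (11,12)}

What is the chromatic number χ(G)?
χ(G) = 3

Clique number ω(G) = 3 (lower bound: χ ≥ ω).
The clique on [10, 11, 12] has size 3, forcing χ ≥ 3, and the coloring below uses 3 colors, so χ(G) = 3.
A valid 3-coloring: color 1: [8, 9, 12]; color 2: [7, 11]; color 3: [6, 10].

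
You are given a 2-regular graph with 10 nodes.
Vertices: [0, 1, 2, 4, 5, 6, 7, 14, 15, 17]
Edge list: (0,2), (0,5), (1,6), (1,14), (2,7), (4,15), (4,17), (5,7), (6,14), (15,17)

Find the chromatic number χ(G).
Clique number ω(G) = 3 (lower bound: χ ≥ ω).
The clique on [1, 6, 14] has size 3, forcing χ ≥ 3, and the coloring below uses 3 colors, so χ(G) = 3.
A valid 3-coloring: color 1: [2, 4, 5, 14]; color 2: [0, 1, 7, 17]; color 3: [6, 15].

χ(G) = 3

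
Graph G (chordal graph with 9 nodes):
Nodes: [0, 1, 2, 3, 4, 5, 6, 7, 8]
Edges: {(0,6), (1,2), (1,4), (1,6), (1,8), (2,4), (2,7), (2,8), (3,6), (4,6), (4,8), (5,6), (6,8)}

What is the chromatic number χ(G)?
Clique number ω(G) = 4 (lower bound: χ ≥ ω).
The clique on [1, 2, 4, 8] has size 4, forcing χ ≥ 4, and the coloring below uses 4 colors, so χ(G) = 4.
A valid 4-coloring: color 1: [2, 6]; color 2: [0, 3, 4, 5, 7]; color 3: [8]; color 4: [1].

χ(G) = 4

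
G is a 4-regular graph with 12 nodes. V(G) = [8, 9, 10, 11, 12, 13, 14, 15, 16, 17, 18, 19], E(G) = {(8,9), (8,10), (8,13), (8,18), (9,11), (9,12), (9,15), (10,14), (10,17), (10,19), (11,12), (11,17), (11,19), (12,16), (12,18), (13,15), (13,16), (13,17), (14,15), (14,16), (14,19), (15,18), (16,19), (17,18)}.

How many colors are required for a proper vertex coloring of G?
Clique number ω(G) = 3 (lower bound: χ ≥ ω).
The clique on [9, 11, 12] has size 3, forcing χ ≥ 3, and the coloring below uses 3 colors, so χ(G) = 3.
A valid 3-coloring: color 1: [8, 12, 15, 17, 19]; color 2: [9, 10, 16, 18]; color 3: [11, 13, 14].

χ(G) = 3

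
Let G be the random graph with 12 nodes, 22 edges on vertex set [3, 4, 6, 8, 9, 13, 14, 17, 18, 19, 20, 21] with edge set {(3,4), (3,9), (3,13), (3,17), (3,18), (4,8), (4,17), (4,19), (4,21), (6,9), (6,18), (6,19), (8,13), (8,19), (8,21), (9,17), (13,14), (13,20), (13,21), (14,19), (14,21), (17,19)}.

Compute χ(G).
Clique number ω(G) = 3 (lower bound: χ ≥ ω).
The clique on [3, 9, 17] has size 3, forcing χ ≥ 3, and the coloring below uses 3 colors, so χ(G) = 3.
A valid 3-coloring: color 1: [3, 19, 20, 21]; color 2: [4, 9, 13, 18]; color 3: [6, 8, 14, 17].

χ(G) = 3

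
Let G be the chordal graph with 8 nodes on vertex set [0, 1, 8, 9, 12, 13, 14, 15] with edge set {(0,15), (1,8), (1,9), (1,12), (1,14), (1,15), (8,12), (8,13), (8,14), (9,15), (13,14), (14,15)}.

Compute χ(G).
Clique number ω(G) = 3 (lower bound: χ ≥ ω).
The clique on [1, 8, 12] has size 3, forcing χ ≥ 3, and the coloring below uses 3 colors, so χ(G) = 3.
A valid 3-coloring: color 1: [0, 1, 13]; color 2: [9, 12, 14]; color 3: [8, 15].

χ(G) = 3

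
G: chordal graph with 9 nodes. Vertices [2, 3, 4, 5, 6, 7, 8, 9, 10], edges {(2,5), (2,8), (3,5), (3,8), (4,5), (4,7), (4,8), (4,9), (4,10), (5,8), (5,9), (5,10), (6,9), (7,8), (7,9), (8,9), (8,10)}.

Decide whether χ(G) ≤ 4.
Yes, G is 4-colorable

A valid 4-coloring: color 1: [6, 8]; color 2: [5, 7]; color 3: [2, 3, 4]; color 4: [9, 10].
(χ(G) = 4 ≤ 4.)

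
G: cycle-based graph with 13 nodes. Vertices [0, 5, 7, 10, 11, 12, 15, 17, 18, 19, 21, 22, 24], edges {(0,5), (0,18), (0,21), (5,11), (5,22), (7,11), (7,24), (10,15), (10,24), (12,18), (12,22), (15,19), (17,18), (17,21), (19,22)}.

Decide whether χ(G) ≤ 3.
A valid 3-coloring: color 1: [5, 7, 10, 18, 19, 21]; color 2: [0, 11, 15, 17, 22, 24]; color 3: [12].
(χ(G) = 3 ≤ 3.)

Yes, G is 3-colorable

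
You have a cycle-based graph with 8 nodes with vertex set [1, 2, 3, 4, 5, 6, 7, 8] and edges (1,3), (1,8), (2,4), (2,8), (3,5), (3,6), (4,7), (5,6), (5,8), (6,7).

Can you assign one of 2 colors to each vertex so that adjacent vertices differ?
No, G is not 2-colorable

The clique on vertices [3, 5, 6] has size 3 > 2, so it alone needs 3 colors.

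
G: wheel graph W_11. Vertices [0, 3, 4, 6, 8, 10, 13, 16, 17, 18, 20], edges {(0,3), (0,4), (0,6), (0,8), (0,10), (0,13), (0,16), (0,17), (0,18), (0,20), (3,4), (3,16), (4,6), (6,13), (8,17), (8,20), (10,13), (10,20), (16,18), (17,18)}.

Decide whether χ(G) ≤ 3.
A valid 3-coloring: color 1: [0]; color 2: [4, 13, 16, 17, 20]; color 3: [3, 6, 8, 10, 18].
(χ(G) = 3 ≤ 3.)

Yes, G is 3-colorable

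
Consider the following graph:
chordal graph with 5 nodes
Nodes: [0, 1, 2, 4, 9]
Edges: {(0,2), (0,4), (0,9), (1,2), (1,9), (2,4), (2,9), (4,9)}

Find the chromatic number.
Clique number ω(G) = 4 (lower bound: χ ≥ ω).
The clique on [0, 2, 4, 9] has size 4, forcing χ ≥ 4, and the coloring below uses 4 colors, so χ(G) = 4.
A valid 4-coloring: color 1: [9]; color 2: [2]; color 3: [0, 1]; color 4: [4].

χ(G) = 4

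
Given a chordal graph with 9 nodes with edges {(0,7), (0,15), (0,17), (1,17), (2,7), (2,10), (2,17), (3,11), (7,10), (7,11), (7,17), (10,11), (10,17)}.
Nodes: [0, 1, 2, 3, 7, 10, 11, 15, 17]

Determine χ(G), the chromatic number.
χ(G) = 4

Clique number ω(G) = 4 (lower bound: χ ≥ ω).
The clique on [2, 7, 10, 17] has size 4, forcing χ ≥ 4, and the coloring below uses 4 colors, so χ(G) = 4.
A valid 4-coloring: color 1: [1, 3, 7, 15]; color 2: [11, 17]; color 3: [0, 10]; color 4: [2].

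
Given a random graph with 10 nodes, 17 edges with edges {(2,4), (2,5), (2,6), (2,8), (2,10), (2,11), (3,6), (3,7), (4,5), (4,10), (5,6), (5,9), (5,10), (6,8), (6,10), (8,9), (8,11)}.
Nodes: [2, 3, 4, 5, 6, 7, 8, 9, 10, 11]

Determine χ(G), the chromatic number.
Clique number ω(G) = 4 (lower bound: χ ≥ ω).
The clique on [2, 4, 5, 10] has size 4, forcing χ ≥ 4, and the coloring below uses 4 colors, so χ(G) = 4.
A valid 4-coloring: color 1: [2, 3, 9]; color 2: [4, 6, 7, 11]; color 3: [5, 8]; color 4: [10].

χ(G) = 4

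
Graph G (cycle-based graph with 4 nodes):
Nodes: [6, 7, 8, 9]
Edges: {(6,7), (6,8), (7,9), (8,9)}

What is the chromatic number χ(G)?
χ(G) = 2

Clique number ω(G) = 2 (lower bound: χ ≥ ω).
The graph is bipartite (no odd cycle), so 2 colors suffice: χ(G) = 2.
A valid 2-coloring: color 1: [6, 9]; color 2: [7, 8].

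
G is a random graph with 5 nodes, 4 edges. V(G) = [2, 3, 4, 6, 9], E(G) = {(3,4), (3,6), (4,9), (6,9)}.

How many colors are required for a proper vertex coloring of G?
Clique number ω(G) = 2 (lower bound: χ ≥ ω).
The graph is bipartite (no odd cycle), so 2 colors suffice: χ(G) = 2.
A valid 2-coloring: color 1: [2, 4, 6]; color 2: [3, 9].

χ(G) = 2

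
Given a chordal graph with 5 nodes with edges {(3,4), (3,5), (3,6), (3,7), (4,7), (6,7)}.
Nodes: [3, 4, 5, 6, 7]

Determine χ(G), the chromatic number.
χ(G) = 3

Clique number ω(G) = 3 (lower bound: χ ≥ ω).
The clique on [3, 4, 7] has size 3, forcing χ ≥ 3, and the coloring below uses 3 colors, so χ(G) = 3.
A valid 3-coloring: color 1: [3]; color 2: [5, 7]; color 3: [4, 6].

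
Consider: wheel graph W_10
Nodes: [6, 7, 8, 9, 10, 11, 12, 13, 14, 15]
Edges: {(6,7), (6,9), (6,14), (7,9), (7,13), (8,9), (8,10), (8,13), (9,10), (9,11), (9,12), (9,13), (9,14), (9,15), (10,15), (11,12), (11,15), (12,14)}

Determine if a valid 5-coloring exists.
A valid 5-coloring: color 1: [9]; color 2: [6, 12, 13, 15]; color 3: [7, 10, 11, 14]; color 4: [8].
(χ(G) = 4 ≤ 5.)

Yes, G is 5-colorable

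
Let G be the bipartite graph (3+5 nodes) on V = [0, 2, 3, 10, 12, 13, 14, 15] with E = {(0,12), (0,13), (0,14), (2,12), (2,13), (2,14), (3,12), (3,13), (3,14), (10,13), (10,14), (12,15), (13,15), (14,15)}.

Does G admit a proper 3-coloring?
Yes, G is 3-colorable

A valid 3-coloring: color 1: [12, 13, 14]; color 2: [0, 2, 3, 10, 15].
(χ(G) = 2 ≤ 3.)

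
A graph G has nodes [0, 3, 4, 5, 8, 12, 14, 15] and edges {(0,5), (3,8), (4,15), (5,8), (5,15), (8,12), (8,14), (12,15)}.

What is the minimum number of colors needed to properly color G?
χ(G) = 2

Clique number ω(G) = 2 (lower bound: χ ≥ ω).
The graph is bipartite (no odd cycle), so 2 colors suffice: χ(G) = 2.
A valid 2-coloring: color 1: [0, 8, 15]; color 2: [3, 4, 5, 12, 14].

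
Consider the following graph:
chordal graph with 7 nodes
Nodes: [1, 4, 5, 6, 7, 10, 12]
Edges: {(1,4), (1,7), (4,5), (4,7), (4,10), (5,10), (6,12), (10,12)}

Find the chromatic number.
Clique number ω(G) = 3 (lower bound: χ ≥ ω).
The clique on [1, 4, 7] has size 3, forcing χ ≥ 3, and the coloring below uses 3 colors, so χ(G) = 3.
A valid 3-coloring: color 1: [4, 12]; color 2: [6, 7, 10]; color 3: [1, 5].

χ(G) = 3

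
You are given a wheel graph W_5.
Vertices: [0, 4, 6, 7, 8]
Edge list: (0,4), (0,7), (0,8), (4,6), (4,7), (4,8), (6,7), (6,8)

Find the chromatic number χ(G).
χ(G) = 3

Clique number ω(G) = 3 (lower bound: χ ≥ ω).
The clique on [0, 4, 8] has size 3, forcing χ ≥ 3, and the coloring below uses 3 colors, so χ(G) = 3.
A valid 3-coloring: color 1: [4]; color 2: [0, 6]; color 3: [7, 8].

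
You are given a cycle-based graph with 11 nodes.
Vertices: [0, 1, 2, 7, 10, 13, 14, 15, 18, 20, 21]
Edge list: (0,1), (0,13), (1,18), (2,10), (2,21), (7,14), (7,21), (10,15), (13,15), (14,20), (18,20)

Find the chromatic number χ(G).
Clique number ω(G) = 2 (lower bound: χ ≥ ω).
Odd cycle [15, 13, 0, 1, 18, 20, 14, 7, 21, 2, 10] needs 3 colors (χ ≥ 3).
The coloring below uses 3 colors, so χ(G) = 3.
A valid 3-coloring: color 1: [0, 2, 14, 15, 18]; color 2: [1, 7, 10, 13, 20]; color 3: [21].

χ(G) = 3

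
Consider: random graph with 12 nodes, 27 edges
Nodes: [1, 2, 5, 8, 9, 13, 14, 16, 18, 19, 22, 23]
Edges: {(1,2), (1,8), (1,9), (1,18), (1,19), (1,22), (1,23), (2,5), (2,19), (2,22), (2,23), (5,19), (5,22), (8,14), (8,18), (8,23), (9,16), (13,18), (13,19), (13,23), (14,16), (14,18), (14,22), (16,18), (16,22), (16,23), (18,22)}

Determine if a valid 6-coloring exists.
A valid 6-coloring: color 1: [1, 5, 13, 16]; color 2: [2, 9, 18]; color 3: [8, 19, 22]; color 4: [14, 23].
(χ(G) = 4 ≤ 6.)

Yes, G is 6-colorable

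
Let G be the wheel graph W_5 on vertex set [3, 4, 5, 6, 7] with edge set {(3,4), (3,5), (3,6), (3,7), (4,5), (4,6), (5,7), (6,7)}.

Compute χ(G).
Clique number ω(G) = 3 (lower bound: χ ≥ ω).
The clique on [3, 4, 5] has size 3, forcing χ ≥ 3, and the coloring below uses 3 colors, so χ(G) = 3.
A valid 3-coloring: color 1: [3]; color 2: [4, 7]; color 3: [5, 6].

χ(G) = 3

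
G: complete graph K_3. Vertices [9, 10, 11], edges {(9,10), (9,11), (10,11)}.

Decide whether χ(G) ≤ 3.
A valid 3-coloring: color 1: [9]; color 2: [11]; color 3: [10].
(χ(G) = 3 ≤ 3.)

Yes, G is 3-colorable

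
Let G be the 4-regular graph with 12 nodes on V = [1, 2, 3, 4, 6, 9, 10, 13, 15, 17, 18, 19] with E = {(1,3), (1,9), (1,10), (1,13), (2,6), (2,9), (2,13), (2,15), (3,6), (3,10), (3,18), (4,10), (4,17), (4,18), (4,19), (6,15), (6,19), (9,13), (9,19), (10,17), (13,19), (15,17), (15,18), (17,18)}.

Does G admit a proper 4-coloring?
Yes, G is 4-colorable

A valid 4-coloring: color 1: [2, 10, 18, 19]; color 2: [3, 4, 13, 15]; color 3: [1, 6, 17]; color 4: [9].
(χ(G) = 3 ≤ 4.)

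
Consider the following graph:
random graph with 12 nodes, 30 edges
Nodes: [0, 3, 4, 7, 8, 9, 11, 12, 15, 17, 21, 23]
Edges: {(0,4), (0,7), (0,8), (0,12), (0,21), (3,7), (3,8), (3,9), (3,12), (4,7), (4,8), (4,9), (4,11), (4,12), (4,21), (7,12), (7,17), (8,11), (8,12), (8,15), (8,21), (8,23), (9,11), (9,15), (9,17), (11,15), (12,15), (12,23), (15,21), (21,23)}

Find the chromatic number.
Clique number ω(G) = 4 (lower bound: χ ≥ ω).
The clique on [0, 4, 8, 12] has size 4, forcing χ ≥ 4, and the coloring below uses 4 colors, so χ(G) = 4.
A valid 4-coloring: color 1: [7, 8, 9]; color 2: [11, 12, 17, 21]; color 3: [3, 4, 15, 23]; color 4: [0].

χ(G) = 4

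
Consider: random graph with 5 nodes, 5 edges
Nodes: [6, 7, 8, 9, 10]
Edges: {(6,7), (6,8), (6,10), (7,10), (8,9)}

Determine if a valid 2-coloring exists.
The clique on vertices [6, 7, 10] has size 3 > 2, so it alone needs 3 colors.

No, G is not 2-colorable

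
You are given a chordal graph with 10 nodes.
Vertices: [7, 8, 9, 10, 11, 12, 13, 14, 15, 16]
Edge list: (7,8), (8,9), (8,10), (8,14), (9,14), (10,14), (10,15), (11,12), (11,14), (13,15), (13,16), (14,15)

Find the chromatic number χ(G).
Clique number ω(G) = 3 (lower bound: χ ≥ ω).
The clique on [8, 9, 14] has size 3, forcing χ ≥ 3, and the coloring below uses 3 colors, so χ(G) = 3.
A valid 3-coloring: color 1: [7, 12, 13, 14]; color 2: [8, 11, 15, 16]; color 3: [9, 10].

χ(G) = 3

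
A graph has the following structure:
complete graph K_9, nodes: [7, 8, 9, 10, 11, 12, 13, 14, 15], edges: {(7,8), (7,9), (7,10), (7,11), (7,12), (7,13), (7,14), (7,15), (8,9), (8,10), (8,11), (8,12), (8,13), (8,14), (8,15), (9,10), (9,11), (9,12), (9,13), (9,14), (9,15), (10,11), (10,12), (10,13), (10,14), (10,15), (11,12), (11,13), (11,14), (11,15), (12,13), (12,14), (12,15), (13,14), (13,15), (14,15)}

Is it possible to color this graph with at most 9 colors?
A valid 9-coloring: color 1: [15]; color 2: [10]; color 3: [12]; color 4: [13]; color 5: [14]; color 6: [8]; color 7: [7]; color 8: [11]; color 9: [9].
(χ(G) = 9 ≤ 9.)

Yes, G is 9-colorable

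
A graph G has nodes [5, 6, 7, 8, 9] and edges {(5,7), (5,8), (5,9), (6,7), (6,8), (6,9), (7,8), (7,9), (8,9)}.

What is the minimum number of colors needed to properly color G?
χ(G) = 4

Clique number ω(G) = 4 (lower bound: χ ≥ ω).
The clique on [5, 7, 8, 9] has size 4, forcing χ ≥ 4, and the coloring below uses 4 colors, so χ(G) = 4.
A valid 4-coloring: color 1: [7]; color 2: [8]; color 3: [9]; color 4: [5, 6].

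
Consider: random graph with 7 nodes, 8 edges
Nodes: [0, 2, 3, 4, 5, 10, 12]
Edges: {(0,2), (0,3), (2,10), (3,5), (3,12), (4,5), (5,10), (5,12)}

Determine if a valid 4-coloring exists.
Yes, G is 4-colorable

A valid 4-coloring: color 1: [0, 5]; color 2: [2, 3, 4]; color 3: [10, 12].
(χ(G) = 3 ≤ 4.)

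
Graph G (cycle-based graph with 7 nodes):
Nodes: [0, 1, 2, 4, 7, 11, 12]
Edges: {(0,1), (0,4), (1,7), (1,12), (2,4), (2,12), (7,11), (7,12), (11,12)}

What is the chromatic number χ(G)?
χ(G) = 3

Clique number ω(G) = 3 (lower bound: χ ≥ ω).
The clique on [1, 7, 12] has size 3, forcing χ ≥ 3, and the coloring below uses 3 colors, so χ(G) = 3.
A valid 3-coloring: color 1: [4, 12]; color 2: [0, 2, 7]; color 3: [1, 11].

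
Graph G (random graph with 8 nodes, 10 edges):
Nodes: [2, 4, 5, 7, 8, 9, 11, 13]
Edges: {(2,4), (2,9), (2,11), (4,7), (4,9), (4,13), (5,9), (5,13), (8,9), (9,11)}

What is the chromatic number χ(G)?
χ(G) = 3

Clique number ω(G) = 3 (lower bound: χ ≥ ω).
The clique on [2, 9, 11] has size 3, forcing χ ≥ 3, and the coloring below uses 3 colors, so χ(G) = 3.
A valid 3-coloring: color 1: [7, 9, 13]; color 2: [4, 5, 8, 11]; color 3: [2].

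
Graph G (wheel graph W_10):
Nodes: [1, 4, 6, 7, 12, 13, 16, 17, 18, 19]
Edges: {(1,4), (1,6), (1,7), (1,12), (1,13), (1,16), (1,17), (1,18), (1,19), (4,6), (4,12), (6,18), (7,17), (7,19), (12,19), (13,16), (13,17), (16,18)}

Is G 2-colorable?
The clique on vertices [1, 4, 12] has size 3 > 2, so it alone needs 3 colors.

No, G is not 2-colorable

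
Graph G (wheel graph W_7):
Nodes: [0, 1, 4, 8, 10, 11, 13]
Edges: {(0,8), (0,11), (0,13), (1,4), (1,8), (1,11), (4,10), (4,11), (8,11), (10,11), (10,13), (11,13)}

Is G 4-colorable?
Yes, G is 4-colorable

A valid 4-coloring: color 1: [11]; color 2: [4, 8, 13]; color 3: [0, 1, 10].
(χ(G) = 3 ≤ 4.)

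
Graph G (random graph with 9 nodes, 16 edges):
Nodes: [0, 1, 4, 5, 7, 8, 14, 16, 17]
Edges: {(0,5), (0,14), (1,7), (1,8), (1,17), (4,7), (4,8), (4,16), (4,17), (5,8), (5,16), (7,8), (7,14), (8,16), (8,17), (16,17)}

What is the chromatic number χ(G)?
Clique number ω(G) = 4 (lower bound: χ ≥ ω).
The clique on [4, 8, 16, 17] has size 4, forcing χ ≥ 4, and the coloring below uses 4 colors, so χ(G) = 4.
A valid 4-coloring: color 1: [0, 8]; color 2: [5, 7, 17]; color 3: [1, 4, 14]; color 4: [16].

χ(G) = 4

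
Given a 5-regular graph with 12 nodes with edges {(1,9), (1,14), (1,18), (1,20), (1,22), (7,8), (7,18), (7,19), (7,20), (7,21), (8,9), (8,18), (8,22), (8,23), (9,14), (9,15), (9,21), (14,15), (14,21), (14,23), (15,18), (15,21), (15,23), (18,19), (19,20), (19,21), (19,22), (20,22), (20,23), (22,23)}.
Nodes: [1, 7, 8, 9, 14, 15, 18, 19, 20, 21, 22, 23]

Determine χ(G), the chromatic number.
Clique number ω(G) = 4 (lower bound: χ ≥ ω).
The clique on [9, 14, 15, 21] has size 4, forcing χ ≥ 4, and the coloring below uses 4 colors, so χ(G) = 4.
A valid 4-coloring: color 1: [1, 8, 15, 19]; color 2: [18, 21, 23]; color 3: [7, 9, 22]; color 4: [14, 20].

χ(G) = 4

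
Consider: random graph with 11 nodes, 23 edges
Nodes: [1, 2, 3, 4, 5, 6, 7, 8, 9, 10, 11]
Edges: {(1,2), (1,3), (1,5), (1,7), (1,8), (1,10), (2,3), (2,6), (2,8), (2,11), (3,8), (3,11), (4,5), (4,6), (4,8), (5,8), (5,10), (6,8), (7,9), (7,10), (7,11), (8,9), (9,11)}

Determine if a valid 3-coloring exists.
No, G is not 3-colorable

The clique on vertices [1, 2, 3, 8] has size 4 > 3, so it alone needs 4 colors.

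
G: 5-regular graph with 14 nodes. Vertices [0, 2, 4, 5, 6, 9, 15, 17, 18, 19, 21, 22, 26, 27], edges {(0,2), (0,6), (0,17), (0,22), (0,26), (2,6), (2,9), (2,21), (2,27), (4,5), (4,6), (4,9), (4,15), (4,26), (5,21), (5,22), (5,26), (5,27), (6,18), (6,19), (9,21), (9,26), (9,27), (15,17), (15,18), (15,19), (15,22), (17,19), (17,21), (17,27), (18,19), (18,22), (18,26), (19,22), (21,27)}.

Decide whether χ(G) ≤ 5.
A valid 5-coloring: color 1: [0, 5, 9, 18]; color 2: [6, 17, 22, 26]; color 3: [2, 4, 19]; color 4: [15, 27]; color 5: [21].
(χ(G) = 4 ≤ 5.)

Yes, G is 5-colorable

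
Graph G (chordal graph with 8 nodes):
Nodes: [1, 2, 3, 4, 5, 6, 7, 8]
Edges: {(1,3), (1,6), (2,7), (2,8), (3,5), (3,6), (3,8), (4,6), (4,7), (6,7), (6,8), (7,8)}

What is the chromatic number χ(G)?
χ(G) = 3

Clique number ω(G) = 3 (lower bound: χ ≥ ω).
The clique on [2, 7, 8] has size 3, forcing χ ≥ 3, and the coloring below uses 3 colors, so χ(G) = 3.
A valid 3-coloring: color 1: [2, 5, 6]; color 2: [3, 7]; color 3: [1, 4, 8].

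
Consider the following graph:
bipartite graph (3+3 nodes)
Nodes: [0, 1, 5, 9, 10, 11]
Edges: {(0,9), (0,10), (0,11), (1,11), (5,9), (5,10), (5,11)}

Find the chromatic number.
Clique number ω(G) = 2 (lower bound: χ ≥ ω).
The graph is bipartite (no odd cycle), so 2 colors suffice: χ(G) = 2.
A valid 2-coloring: color 1: [9, 10, 11]; color 2: [0, 1, 5].

χ(G) = 2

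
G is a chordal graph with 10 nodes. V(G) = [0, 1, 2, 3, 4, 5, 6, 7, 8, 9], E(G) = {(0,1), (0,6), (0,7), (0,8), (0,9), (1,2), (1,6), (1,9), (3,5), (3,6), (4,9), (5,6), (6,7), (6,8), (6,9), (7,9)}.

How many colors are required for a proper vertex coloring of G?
Clique number ω(G) = 4 (lower bound: χ ≥ ω).
The clique on [0, 1, 6, 9] has size 4, forcing χ ≥ 4, and the coloring below uses 4 colors, so χ(G) = 4.
A valid 4-coloring: color 1: [2, 4, 6]; color 2: [0, 5]; color 3: [3, 8, 9]; color 4: [1, 7].

χ(G) = 4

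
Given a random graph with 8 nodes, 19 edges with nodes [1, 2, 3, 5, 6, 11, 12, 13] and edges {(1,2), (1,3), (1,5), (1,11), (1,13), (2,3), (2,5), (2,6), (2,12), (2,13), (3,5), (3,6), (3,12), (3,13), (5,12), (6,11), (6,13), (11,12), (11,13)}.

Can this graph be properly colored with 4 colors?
Yes, G is 4-colorable

A valid 4-coloring: color 1: [2, 11]; color 2: [3]; color 3: [1, 6, 12]; color 4: [5, 13].
(χ(G) = 4 ≤ 4.)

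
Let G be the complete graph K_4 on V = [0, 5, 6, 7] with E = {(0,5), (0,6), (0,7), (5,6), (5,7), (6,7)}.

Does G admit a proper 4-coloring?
Yes, G is 4-colorable

A valid 4-coloring: color 1: [6]; color 2: [7]; color 3: [5]; color 4: [0].
(χ(G) = 4 ≤ 4.)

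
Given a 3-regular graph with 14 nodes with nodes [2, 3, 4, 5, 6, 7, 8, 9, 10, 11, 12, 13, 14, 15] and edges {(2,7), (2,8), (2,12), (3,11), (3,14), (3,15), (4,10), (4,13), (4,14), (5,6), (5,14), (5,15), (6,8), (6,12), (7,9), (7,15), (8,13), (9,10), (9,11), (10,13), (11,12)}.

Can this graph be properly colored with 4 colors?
Yes, G is 4-colorable

A valid 4-coloring: color 1: [2, 6, 10, 11, 14, 15]; color 2: [3, 4, 5, 8, 9, 12]; color 3: [7, 13].
(χ(G) = 3 ≤ 4.)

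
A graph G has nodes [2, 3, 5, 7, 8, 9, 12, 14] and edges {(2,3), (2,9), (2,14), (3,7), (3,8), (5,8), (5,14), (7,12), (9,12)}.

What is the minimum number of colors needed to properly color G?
χ(G) = 3

Clique number ω(G) = 2 (lower bound: χ ≥ ω).
Odd cycle [12, 7, 3, 2, 9] needs 3 colors (χ ≥ 3).
The coloring below uses 3 colors, so χ(G) = 3.
A valid 3-coloring: color 1: [2, 5, 7]; color 2: [3, 12, 14]; color 3: [8, 9].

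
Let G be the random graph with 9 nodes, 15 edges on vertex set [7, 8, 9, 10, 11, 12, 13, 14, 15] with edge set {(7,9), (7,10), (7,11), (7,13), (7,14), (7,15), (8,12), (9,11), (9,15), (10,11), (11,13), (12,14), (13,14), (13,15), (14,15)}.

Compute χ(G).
χ(G) = 4

Clique number ω(G) = 4 (lower bound: χ ≥ ω).
The clique on [7, 13, 14, 15] has size 4, forcing χ ≥ 4, and the coloring below uses 4 colors, so χ(G) = 4.
A valid 4-coloring: color 1: [7, 12]; color 2: [8, 11, 14]; color 3: [10, 15]; color 4: [9, 13].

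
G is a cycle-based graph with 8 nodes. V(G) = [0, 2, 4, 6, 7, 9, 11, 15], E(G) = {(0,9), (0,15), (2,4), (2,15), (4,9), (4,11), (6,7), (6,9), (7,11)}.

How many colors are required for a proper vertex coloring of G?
χ(G) = 3

Clique number ω(G) = 2 (lower bound: χ ≥ ω).
Odd cycle [15, 2, 4, 9, 0] needs 3 colors (χ ≥ 3).
The coloring below uses 3 colors, so χ(G) = 3.
A valid 3-coloring: color 1: [2, 7, 9]; color 2: [4, 6, 15]; color 3: [0, 11].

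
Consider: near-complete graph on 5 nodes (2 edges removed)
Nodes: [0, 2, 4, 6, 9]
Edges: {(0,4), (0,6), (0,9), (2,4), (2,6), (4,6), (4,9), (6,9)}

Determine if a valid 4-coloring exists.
Yes, G is 4-colorable

A valid 4-coloring: color 1: [6]; color 2: [4]; color 3: [2, 9]; color 4: [0].
(χ(G) = 4 ≤ 4.)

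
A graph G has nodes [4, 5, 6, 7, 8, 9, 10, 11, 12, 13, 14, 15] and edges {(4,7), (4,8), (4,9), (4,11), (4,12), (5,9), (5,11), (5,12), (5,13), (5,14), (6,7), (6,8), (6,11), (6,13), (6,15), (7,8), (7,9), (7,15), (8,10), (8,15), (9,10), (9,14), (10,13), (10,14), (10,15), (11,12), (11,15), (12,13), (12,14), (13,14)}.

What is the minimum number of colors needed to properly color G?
Clique number ω(G) = 4 (lower bound: χ ≥ ω).
The clique on [5, 12, 13, 14] has size 4, forcing χ ≥ 4, and the coloring below uses 4 colors, so χ(G) = 4.
A valid 4-coloring: color 1: [6, 10, 12]; color 2: [8, 9, 11, 13]; color 3: [4, 14, 15]; color 4: [5, 7].

χ(G) = 4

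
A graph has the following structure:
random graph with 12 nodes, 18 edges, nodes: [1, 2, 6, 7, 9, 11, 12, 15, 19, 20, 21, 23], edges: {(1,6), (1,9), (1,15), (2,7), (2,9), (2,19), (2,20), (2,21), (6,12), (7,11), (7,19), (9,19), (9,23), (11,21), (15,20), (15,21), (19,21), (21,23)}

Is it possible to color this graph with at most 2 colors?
The clique on vertices [2, 9, 19] has size 3 > 2, so it alone needs 3 colors.

No, G is not 2-colorable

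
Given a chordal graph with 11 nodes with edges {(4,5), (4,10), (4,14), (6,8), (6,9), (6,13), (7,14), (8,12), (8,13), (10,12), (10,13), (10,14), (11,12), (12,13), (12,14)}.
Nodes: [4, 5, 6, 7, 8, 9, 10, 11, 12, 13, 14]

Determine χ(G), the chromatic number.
χ(G) = 3

Clique number ω(G) = 3 (lower bound: χ ≥ ω).
The clique on [4, 10, 14] has size 3, forcing χ ≥ 3, and the coloring below uses 3 colors, so χ(G) = 3.
A valid 3-coloring: color 1: [4, 6, 7, 12]; color 2: [5, 9, 11, 13, 14]; color 3: [8, 10].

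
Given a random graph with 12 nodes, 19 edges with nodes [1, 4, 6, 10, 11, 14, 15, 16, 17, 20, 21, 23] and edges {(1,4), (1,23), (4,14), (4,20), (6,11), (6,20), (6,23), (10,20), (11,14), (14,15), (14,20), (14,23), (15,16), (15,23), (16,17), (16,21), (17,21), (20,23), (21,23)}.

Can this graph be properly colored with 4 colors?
A valid 4-coloring: color 1: [4, 10, 11, 16, 23]; color 2: [1, 6, 14, 17]; color 3: [15, 20, 21].
(χ(G) = 3 ≤ 4.)

Yes, G is 4-colorable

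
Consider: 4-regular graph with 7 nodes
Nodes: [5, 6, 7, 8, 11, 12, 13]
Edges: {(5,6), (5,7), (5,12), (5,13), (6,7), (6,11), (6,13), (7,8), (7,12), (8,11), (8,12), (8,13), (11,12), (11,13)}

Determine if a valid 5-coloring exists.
A valid 5-coloring: color 1: [6, 12]; color 2: [5, 11]; color 3: [7, 13]; color 4: [8].
(χ(G) = 4 ≤ 5.)

Yes, G is 5-colorable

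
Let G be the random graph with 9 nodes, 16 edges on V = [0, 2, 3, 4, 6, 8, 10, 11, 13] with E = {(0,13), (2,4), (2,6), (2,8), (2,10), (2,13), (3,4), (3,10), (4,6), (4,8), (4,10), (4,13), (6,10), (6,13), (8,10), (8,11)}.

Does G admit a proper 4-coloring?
A valid 4-coloring: color 1: [0, 4, 11]; color 2: [10, 13]; color 3: [2, 3]; color 4: [6, 8].
(χ(G) = 4 ≤ 4.)

Yes, G is 4-colorable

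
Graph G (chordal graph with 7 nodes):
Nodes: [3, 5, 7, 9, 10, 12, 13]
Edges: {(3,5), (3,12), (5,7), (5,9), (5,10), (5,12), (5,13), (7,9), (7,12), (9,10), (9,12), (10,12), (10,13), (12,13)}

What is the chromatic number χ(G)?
χ(G) = 4

Clique number ω(G) = 4 (lower bound: χ ≥ ω).
The clique on [5, 9, 10, 12] has size 4, forcing χ ≥ 4, and the coloring below uses 4 colors, so χ(G) = 4.
A valid 4-coloring: color 1: [12]; color 2: [5]; color 3: [3, 9, 13]; color 4: [7, 10].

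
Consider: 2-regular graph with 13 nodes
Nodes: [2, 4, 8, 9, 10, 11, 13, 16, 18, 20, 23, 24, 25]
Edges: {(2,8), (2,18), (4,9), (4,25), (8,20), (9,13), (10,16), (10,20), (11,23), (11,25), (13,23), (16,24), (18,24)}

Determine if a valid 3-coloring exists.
Yes, G is 3-colorable

A valid 3-coloring: color 1: [2, 9, 10, 23, 24, 25]; color 2: [4, 8, 11, 13, 16, 18]; color 3: [20].
(χ(G) = 3 ≤ 3.)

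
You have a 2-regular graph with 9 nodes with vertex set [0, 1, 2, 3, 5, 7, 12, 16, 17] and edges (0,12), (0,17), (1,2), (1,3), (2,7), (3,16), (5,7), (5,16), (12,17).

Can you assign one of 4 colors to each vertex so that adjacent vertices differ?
Yes, G is 4-colorable

A valid 4-coloring: color 1: [0, 1, 7, 16]; color 2: [2, 3, 5, 12]; color 3: [17].
(χ(G) = 3 ≤ 4.)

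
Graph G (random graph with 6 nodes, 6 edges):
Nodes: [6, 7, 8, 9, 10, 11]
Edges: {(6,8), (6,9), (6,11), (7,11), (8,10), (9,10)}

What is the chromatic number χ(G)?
Clique number ω(G) = 2 (lower bound: χ ≥ ω).
The graph is bipartite (no odd cycle), so 2 colors suffice: χ(G) = 2.
A valid 2-coloring: color 1: [6, 7, 10]; color 2: [8, 9, 11].

χ(G) = 2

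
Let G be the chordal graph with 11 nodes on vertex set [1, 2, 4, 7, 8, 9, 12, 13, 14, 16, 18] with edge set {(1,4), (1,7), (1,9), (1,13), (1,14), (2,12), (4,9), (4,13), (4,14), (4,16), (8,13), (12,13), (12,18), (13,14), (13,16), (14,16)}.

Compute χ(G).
Clique number ω(G) = 4 (lower bound: χ ≥ ω).
The clique on [4, 13, 14, 16] has size 4, forcing χ ≥ 4, and the coloring below uses 4 colors, so χ(G) = 4.
A valid 4-coloring: color 1: [2, 7, 9, 13, 18]; color 2: [4, 8, 12]; color 3: [1, 16]; color 4: [14].

χ(G) = 4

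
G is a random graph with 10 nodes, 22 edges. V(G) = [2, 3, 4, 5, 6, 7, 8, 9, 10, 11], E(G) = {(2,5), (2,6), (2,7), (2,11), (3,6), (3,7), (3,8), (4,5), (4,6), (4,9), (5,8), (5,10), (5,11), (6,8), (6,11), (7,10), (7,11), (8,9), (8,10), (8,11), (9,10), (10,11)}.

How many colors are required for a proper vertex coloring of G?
χ(G) = 4

Clique number ω(G) = 4 (lower bound: χ ≥ ω).
The clique on [5, 8, 10, 11] has size 4, forcing χ ≥ 4, and the coloring below uses 4 colors, so χ(G) = 4.
A valid 4-coloring: color 1: [3, 9, 11]; color 2: [4, 7, 8]; color 3: [5, 6]; color 4: [2, 10].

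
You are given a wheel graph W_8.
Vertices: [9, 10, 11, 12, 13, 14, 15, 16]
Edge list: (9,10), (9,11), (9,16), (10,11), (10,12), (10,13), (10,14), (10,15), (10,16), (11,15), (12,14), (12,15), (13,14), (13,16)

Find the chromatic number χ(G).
χ(G) = 4

Clique number ω(G) = 3 (lower bound: χ ≥ ω).
Odd cycle [11, 9, 16, 13, 14, 12, 15] needs 3 colors (χ ≥ 3).
Vertex 10 is adjacent to every vertex of [9, 11, 12, 13, 14, 15, 16], which already need 3 colors among themselves, so 10 needs a new color (χ ≥ 4).
The coloring below uses 4 colors, so χ(G) = 4.
A valid 4-coloring: color 1: [10]; color 2: [11, 12, 16]; color 3: [9, 13, 15]; color 4: [14].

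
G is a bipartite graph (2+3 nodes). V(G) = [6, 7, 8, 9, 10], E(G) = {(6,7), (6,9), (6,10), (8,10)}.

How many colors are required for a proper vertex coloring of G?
Clique number ω(G) = 2 (lower bound: χ ≥ ω).
The graph is bipartite (no odd cycle), so 2 colors suffice: χ(G) = 2.
A valid 2-coloring: color 1: [6, 8]; color 2: [7, 9, 10].

χ(G) = 2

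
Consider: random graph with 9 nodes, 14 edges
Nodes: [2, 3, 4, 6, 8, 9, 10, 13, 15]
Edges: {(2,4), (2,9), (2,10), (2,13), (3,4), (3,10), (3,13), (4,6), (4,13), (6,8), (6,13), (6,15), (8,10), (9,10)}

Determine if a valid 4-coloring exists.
Yes, G is 4-colorable

A valid 4-coloring: color 1: [4, 10, 15]; color 2: [2, 3, 6]; color 3: [8, 9, 13].
(χ(G) = 3 ≤ 4.)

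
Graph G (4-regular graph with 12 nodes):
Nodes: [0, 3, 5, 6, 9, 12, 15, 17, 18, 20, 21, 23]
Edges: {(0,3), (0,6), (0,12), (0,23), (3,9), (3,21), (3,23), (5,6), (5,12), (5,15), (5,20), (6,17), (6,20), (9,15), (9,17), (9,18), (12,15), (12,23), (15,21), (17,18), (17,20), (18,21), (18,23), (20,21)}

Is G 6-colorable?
Yes, G is 6-colorable

A valid 6-coloring: color 1: [6, 15, 23]; color 2: [9, 12, 20]; color 3: [0, 5, 17, 21]; color 4: [3, 18].
(χ(G) = 4 ≤ 6.)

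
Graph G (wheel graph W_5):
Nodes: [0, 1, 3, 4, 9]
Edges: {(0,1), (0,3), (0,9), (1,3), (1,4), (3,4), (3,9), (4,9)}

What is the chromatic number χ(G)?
Clique number ω(G) = 3 (lower bound: χ ≥ ω).
The clique on [0, 1, 3] has size 3, forcing χ ≥ 3, and the coloring below uses 3 colors, so χ(G) = 3.
A valid 3-coloring: color 1: [3]; color 2: [1, 9]; color 3: [0, 4].

χ(G) = 3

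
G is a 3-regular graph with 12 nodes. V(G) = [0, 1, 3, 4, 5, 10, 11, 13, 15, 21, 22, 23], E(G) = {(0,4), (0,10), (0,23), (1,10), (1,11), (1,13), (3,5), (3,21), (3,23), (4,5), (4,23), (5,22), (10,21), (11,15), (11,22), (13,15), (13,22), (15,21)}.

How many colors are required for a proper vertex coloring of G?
Clique number ω(G) = 3 (lower bound: χ ≥ ω).
The clique on [0, 4, 23] has size 3, forcing χ ≥ 3, and the coloring below uses 3 colors, so χ(G) = 3.
A valid 3-coloring: color 1: [1, 3, 4, 15, 22]; color 2: [5, 10, 11, 13, 23]; color 3: [0, 21].

χ(G) = 3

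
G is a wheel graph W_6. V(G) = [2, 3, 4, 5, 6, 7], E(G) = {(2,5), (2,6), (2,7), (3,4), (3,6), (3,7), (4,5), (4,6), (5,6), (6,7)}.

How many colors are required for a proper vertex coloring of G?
χ(G) = 4

Clique number ω(G) = 3 (lower bound: χ ≥ ω).
Odd cycle [7, 2, 5, 4, 3] needs 3 colors (χ ≥ 3).
Vertex 6 is adjacent to every vertex of [2, 3, 4, 5, 7], which already need 3 colors among themselves, so 6 needs a new color (χ ≥ 4).
The coloring below uses 4 colors, so χ(G) = 4.
A valid 4-coloring: color 1: [6]; color 2: [4, 7]; color 3: [2, 3]; color 4: [5].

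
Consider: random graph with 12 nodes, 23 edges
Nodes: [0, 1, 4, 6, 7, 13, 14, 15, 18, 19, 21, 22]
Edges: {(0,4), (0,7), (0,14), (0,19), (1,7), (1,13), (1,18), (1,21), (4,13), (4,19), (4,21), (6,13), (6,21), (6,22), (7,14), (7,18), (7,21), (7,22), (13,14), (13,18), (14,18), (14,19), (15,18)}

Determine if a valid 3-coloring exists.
Yes, G is 3-colorable

A valid 3-coloring: color 1: [7, 13, 15, 19]; color 2: [1, 4, 6, 14]; color 3: [0, 18, 21, 22].
(χ(G) = 3 ≤ 3.)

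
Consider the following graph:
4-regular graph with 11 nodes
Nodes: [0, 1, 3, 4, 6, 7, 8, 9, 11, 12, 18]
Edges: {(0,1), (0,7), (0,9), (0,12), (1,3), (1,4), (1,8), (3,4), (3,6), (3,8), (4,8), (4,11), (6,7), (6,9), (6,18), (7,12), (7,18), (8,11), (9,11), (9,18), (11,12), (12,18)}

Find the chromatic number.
χ(G) = 4

Clique number ω(G) = 4 (lower bound: χ ≥ ω).
The clique on [1, 3, 4, 8] has size 4, forcing χ ≥ 4, and the coloring below uses 4 colors, so χ(G) = 4.
A valid 4-coloring: color 1: [7, 8, 9]; color 2: [1, 6, 11]; color 3: [0, 3, 18]; color 4: [4, 12].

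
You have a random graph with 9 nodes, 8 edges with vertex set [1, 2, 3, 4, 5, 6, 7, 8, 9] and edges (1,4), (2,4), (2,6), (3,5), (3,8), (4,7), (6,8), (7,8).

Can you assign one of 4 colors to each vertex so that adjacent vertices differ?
A valid 4-coloring: color 1: [1, 2, 5, 8, 9]; color 2: [3, 4, 6]; color 3: [7].
(χ(G) = 3 ≤ 4.)

Yes, G is 4-colorable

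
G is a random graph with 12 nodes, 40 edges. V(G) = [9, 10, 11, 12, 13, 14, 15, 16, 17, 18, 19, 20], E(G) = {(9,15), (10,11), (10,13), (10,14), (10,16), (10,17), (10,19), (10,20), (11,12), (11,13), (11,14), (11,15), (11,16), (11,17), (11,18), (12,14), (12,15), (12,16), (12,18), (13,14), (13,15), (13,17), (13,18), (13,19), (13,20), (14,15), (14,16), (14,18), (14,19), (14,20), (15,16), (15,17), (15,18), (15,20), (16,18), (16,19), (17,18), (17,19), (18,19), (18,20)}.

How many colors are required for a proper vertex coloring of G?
χ(G) = 6

Clique number ω(G) = 6 (lower bound: χ ≥ ω).
The clique on [11, 12, 14, 15, 16, 18] has size 6, forcing χ ≥ 6, and the coloring below uses 6 colors, so χ(G) = 6.
A valid 6-coloring: color 1: [10, 15]; color 2: [9, 14, 17]; color 3: [18]; color 4: [11, 19, 20]; color 5: [13, 16]; color 6: [12].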